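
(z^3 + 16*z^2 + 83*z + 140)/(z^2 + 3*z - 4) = (z^2 + 12*z + 35)/(z - 1)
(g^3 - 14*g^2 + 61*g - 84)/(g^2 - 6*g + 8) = (g^2 - 10*g + 21)/(g - 2)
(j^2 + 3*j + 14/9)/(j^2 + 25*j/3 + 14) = (j + 2/3)/(j + 6)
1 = 1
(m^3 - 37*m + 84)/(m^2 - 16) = (m^2 + 4*m - 21)/(m + 4)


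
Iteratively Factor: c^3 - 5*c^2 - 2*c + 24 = (c - 3)*(c^2 - 2*c - 8) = (c - 4)*(c - 3)*(c + 2)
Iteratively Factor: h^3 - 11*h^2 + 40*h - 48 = (h - 3)*(h^2 - 8*h + 16) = (h - 4)*(h - 3)*(h - 4)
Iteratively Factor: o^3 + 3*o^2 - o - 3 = (o - 1)*(o^2 + 4*o + 3) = (o - 1)*(o + 3)*(o + 1)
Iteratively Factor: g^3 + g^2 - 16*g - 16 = (g - 4)*(g^2 + 5*g + 4) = (g - 4)*(g + 1)*(g + 4)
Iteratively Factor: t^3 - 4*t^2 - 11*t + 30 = (t - 2)*(t^2 - 2*t - 15) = (t - 5)*(t - 2)*(t + 3)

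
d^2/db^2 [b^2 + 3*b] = 2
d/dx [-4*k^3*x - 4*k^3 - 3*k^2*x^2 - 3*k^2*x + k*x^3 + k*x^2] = k*(-4*k^2 - 6*k*x - 3*k + 3*x^2 + 2*x)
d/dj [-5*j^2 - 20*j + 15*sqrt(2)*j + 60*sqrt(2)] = -10*j - 20 + 15*sqrt(2)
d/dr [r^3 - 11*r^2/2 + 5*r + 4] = 3*r^2 - 11*r + 5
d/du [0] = 0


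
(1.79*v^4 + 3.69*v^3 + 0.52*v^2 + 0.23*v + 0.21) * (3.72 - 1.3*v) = -2.327*v^5 + 1.8618*v^4 + 13.0508*v^3 + 1.6354*v^2 + 0.5826*v + 0.7812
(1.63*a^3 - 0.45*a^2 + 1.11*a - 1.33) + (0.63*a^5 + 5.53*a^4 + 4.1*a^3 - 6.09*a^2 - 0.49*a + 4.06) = 0.63*a^5 + 5.53*a^4 + 5.73*a^3 - 6.54*a^2 + 0.62*a + 2.73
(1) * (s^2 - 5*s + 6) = s^2 - 5*s + 6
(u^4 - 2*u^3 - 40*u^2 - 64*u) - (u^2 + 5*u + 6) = u^4 - 2*u^3 - 41*u^2 - 69*u - 6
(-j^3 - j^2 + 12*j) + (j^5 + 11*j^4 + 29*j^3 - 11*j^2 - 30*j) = j^5 + 11*j^4 + 28*j^3 - 12*j^2 - 18*j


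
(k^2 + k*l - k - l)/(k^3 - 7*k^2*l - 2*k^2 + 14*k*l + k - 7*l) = (k + l)/(k^2 - 7*k*l - k + 7*l)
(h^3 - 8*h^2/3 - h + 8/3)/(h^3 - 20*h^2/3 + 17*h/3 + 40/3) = (h - 1)/(h - 5)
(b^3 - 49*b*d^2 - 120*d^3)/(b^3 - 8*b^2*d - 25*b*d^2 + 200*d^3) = (b + 3*d)/(b - 5*d)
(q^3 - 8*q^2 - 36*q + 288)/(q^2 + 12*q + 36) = (q^2 - 14*q + 48)/(q + 6)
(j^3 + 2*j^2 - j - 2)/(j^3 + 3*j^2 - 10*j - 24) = (j^2 - 1)/(j^2 + j - 12)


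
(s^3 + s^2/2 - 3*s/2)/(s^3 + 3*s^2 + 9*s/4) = 2*(s - 1)/(2*s + 3)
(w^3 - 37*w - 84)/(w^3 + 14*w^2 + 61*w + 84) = (w - 7)/(w + 7)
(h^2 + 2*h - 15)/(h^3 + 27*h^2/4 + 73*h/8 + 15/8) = 8*(h - 3)/(8*h^2 + 14*h + 3)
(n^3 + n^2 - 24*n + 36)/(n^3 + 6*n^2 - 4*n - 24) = (n - 3)/(n + 2)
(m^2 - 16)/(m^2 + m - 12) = (m - 4)/(m - 3)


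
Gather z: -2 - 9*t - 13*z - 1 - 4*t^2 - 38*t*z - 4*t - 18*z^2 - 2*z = -4*t^2 - 13*t - 18*z^2 + z*(-38*t - 15) - 3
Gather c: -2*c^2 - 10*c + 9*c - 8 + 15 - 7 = -2*c^2 - c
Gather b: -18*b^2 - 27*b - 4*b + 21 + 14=-18*b^2 - 31*b + 35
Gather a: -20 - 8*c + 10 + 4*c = -4*c - 10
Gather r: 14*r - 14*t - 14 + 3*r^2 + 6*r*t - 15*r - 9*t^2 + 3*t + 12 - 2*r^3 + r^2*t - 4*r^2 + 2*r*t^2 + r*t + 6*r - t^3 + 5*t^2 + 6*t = -2*r^3 + r^2*(t - 1) + r*(2*t^2 + 7*t + 5) - t^3 - 4*t^2 - 5*t - 2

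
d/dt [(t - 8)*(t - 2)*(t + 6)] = 3*t^2 - 8*t - 44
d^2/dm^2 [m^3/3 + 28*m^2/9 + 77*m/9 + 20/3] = 2*m + 56/9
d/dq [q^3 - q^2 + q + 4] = 3*q^2 - 2*q + 1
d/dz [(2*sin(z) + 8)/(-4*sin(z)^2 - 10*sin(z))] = 2*(cos(z) + 8/tan(z) + 10*cos(z)/sin(z)^2)/(2*sin(z) + 5)^2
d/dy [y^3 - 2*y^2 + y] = 3*y^2 - 4*y + 1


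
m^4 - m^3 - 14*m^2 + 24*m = m*(m - 3)*(m - 2)*(m + 4)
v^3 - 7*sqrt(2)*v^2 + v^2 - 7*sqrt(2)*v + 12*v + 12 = (v + 1)*(v - 6*sqrt(2))*(v - sqrt(2))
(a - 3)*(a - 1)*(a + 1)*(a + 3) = a^4 - 10*a^2 + 9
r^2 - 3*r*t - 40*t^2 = (r - 8*t)*(r + 5*t)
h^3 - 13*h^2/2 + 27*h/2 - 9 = (h - 3)*(h - 2)*(h - 3/2)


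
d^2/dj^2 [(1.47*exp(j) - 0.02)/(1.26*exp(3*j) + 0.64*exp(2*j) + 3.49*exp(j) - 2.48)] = (9.33508800000001*exp(6*j) + 3.270456*exp(5*j) - 25.432008*exp(4*j) + 56.222872*exp(3*j) + 13.302624*exp(2*j) + 12.352566*exp(j) + 8.867984)*exp(j)/(2.000376*exp(9*j) + 3.048192*exp(8*j) + 18.17046*exp(7*j) + 5.336416*exp(6*j) + 38.330058*exp(5*j) - 45.094944*exp(4*j) + 32.521093*exp(3*j) - 78.811176*exp(2*j) + 64.394688*exp(j) - 15.252992)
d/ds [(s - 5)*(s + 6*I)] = 2*s - 5 + 6*I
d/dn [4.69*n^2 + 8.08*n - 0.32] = 9.38*n + 8.08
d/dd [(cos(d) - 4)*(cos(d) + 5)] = -sin(d) - sin(2*d)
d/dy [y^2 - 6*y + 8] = 2*y - 6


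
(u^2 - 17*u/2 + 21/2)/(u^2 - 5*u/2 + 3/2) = (u - 7)/(u - 1)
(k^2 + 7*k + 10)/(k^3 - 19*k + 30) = (k + 2)/(k^2 - 5*k + 6)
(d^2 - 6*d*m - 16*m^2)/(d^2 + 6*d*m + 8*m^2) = (d - 8*m)/(d + 4*m)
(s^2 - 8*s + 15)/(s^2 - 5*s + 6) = (s - 5)/(s - 2)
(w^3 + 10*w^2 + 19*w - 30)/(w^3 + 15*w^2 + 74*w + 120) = (w - 1)/(w + 4)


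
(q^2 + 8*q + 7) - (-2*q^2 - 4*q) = 3*q^2 + 12*q + 7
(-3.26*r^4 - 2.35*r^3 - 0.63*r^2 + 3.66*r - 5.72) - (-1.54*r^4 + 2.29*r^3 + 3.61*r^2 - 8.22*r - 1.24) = -1.72*r^4 - 4.64*r^3 - 4.24*r^2 + 11.88*r - 4.48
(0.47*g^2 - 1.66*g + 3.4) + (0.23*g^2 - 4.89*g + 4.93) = 0.7*g^2 - 6.55*g + 8.33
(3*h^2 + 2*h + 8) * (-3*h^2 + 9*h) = -9*h^4 + 21*h^3 - 6*h^2 + 72*h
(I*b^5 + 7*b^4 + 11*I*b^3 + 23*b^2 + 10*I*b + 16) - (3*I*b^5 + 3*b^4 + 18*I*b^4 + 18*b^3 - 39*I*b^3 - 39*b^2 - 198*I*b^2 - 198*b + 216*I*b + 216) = -2*I*b^5 + 4*b^4 - 18*I*b^4 - 18*b^3 + 50*I*b^3 + 62*b^2 + 198*I*b^2 + 198*b - 206*I*b - 200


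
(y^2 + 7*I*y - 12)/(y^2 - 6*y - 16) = (-y^2 - 7*I*y + 12)/(-y^2 + 6*y + 16)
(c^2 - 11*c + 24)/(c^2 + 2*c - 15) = (c - 8)/(c + 5)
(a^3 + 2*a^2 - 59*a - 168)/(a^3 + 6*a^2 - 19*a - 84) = (a - 8)/(a - 4)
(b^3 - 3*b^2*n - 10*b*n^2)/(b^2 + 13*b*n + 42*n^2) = b*(b^2 - 3*b*n - 10*n^2)/(b^2 + 13*b*n + 42*n^2)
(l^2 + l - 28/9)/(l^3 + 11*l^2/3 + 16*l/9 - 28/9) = (3*l - 4)/(3*l^2 + 4*l - 4)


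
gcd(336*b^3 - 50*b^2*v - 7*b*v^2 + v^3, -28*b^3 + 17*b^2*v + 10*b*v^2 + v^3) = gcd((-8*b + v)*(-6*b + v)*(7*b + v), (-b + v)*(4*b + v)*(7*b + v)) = 7*b + v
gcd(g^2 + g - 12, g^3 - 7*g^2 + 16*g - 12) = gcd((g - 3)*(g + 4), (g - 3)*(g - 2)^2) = g - 3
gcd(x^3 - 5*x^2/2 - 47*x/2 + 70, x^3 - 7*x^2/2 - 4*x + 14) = x - 7/2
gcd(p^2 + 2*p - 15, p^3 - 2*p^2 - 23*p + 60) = p^2 + 2*p - 15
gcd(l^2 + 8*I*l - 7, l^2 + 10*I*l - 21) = l + 7*I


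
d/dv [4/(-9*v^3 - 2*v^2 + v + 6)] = 4*(27*v^2 + 4*v - 1)/(9*v^3 + 2*v^2 - v - 6)^2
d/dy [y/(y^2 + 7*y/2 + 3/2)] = 2*(3 - 2*y^2)/(4*y^4 + 28*y^3 + 61*y^2 + 42*y + 9)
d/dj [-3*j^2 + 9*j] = 9 - 6*j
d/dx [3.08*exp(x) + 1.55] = 3.08*exp(x)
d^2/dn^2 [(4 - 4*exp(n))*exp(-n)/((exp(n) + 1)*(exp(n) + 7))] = 4*(-4*exp(5*n) - 15*exp(4*n) + 52*exp(3*n) + 326*exp(2*n) + 168*exp(n) + 49)*exp(-n)/(exp(6*n) + 24*exp(5*n) + 213*exp(4*n) + 848*exp(3*n) + 1491*exp(2*n) + 1176*exp(n) + 343)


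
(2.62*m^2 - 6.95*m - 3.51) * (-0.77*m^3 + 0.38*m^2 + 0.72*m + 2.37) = -2.0174*m^5 + 6.3471*m^4 + 1.9481*m^3 - 0.128399999999999*m^2 - 18.9987*m - 8.3187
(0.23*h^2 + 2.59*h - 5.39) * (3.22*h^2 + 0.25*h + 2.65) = 0.7406*h^4 + 8.3973*h^3 - 16.0988*h^2 + 5.516*h - 14.2835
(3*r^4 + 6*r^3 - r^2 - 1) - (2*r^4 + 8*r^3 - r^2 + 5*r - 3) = r^4 - 2*r^3 - 5*r + 2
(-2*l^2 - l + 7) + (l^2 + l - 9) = -l^2 - 2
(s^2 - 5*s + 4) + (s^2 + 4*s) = 2*s^2 - s + 4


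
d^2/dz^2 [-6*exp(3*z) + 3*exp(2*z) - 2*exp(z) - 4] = (-54*exp(2*z) + 12*exp(z) - 2)*exp(z)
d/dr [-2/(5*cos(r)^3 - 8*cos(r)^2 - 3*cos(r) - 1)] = 2*(-15*cos(r)^2 + 16*cos(r) + 3)*sin(r)/(-5*cos(r)^3 + 8*cos(r)^2 + 3*cos(r) + 1)^2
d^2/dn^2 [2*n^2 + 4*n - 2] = 4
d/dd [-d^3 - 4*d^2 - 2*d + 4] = -3*d^2 - 8*d - 2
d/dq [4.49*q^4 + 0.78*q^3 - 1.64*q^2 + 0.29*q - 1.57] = 17.96*q^3 + 2.34*q^2 - 3.28*q + 0.29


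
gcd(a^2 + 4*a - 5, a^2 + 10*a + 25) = a + 5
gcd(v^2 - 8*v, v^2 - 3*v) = v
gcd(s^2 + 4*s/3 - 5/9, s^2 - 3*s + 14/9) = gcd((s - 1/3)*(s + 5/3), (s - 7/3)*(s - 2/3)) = 1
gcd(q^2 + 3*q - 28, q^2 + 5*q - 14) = q + 7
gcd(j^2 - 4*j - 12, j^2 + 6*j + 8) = j + 2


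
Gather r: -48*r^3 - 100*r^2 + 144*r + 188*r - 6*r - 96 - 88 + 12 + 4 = -48*r^3 - 100*r^2 + 326*r - 168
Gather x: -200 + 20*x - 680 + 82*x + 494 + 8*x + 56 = 110*x - 330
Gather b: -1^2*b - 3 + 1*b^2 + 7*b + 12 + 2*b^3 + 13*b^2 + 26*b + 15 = 2*b^3 + 14*b^2 + 32*b + 24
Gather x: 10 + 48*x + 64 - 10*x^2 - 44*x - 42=-10*x^2 + 4*x + 32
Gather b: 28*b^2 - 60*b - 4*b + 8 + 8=28*b^2 - 64*b + 16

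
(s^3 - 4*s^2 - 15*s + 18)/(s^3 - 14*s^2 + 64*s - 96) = (s^2 + 2*s - 3)/(s^2 - 8*s + 16)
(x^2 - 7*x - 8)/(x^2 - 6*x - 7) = (x - 8)/(x - 7)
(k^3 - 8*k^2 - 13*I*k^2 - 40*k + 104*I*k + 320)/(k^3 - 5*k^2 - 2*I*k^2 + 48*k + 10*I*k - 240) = (k^2 - k*(8 + 5*I) + 40*I)/(k^2 + k*(-5 + 6*I) - 30*I)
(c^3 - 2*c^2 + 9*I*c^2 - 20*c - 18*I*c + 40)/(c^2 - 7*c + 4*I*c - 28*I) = (c^2 + c*(-2 + 5*I) - 10*I)/(c - 7)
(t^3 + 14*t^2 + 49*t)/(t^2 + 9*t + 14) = t*(t + 7)/(t + 2)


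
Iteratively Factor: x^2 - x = (x - 1)*(x)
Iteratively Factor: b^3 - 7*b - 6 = (b + 1)*(b^2 - b - 6) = (b + 1)*(b + 2)*(b - 3)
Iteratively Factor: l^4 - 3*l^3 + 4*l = (l)*(l^3 - 3*l^2 + 4) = l*(l + 1)*(l^2 - 4*l + 4) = l*(l - 2)*(l + 1)*(l - 2)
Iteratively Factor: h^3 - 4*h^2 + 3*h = (h - 1)*(h^2 - 3*h) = (h - 3)*(h - 1)*(h)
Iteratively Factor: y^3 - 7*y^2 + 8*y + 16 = (y + 1)*(y^2 - 8*y + 16) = (y - 4)*(y + 1)*(y - 4)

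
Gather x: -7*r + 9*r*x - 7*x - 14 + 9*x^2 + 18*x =-7*r + 9*x^2 + x*(9*r + 11) - 14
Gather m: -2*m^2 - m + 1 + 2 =-2*m^2 - m + 3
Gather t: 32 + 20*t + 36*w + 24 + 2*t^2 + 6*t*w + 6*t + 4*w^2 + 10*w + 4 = 2*t^2 + t*(6*w + 26) + 4*w^2 + 46*w + 60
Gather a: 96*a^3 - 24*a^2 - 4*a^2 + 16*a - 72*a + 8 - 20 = 96*a^3 - 28*a^2 - 56*a - 12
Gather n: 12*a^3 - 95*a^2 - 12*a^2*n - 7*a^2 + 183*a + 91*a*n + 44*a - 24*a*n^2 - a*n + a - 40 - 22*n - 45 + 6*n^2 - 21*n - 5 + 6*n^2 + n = 12*a^3 - 102*a^2 + 228*a + n^2*(12 - 24*a) + n*(-12*a^2 + 90*a - 42) - 90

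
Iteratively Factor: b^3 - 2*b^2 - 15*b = (b - 5)*(b^2 + 3*b) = b*(b - 5)*(b + 3)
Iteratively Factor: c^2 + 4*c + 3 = (c + 1)*(c + 3)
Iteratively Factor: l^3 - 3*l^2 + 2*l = (l - 1)*(l^2 - 2*l) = (l - 2)*(l - 1)*(l)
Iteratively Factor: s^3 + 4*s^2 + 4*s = (s + 2)*(s^2 + 2*s) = (s + 2)^2*(s)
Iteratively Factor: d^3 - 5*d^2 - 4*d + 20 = (d + 2)*(d^2 - 7*d + 10) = (d - 2)*(d + 2)*(d - 5)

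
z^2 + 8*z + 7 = (z + 1)*(z + 7)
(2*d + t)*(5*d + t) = 10*d^2 + 7*d*t + t^2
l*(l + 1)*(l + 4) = l^3 + 5*l^2 + 4*l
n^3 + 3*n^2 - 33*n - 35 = (n - 5)*(n + 1)*(n + 7)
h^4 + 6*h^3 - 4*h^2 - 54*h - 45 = (h - 3)*(h + 1)*(h + 3)*(h + 5)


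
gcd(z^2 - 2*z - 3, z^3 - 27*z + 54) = z - 3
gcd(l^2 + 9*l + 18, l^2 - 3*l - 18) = l + 3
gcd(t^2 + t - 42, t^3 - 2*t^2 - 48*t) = 1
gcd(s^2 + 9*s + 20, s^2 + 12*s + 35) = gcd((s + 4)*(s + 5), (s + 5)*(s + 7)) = s + 5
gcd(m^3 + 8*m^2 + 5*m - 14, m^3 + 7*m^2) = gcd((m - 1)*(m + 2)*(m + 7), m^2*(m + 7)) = m + 7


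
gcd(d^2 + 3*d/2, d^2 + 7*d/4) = d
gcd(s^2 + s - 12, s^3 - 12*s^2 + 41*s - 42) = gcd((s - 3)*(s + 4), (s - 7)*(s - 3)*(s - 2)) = s - 3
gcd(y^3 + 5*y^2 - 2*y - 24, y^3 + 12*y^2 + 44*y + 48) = y + 4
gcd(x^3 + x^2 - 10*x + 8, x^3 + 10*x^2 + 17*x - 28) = x^2 + 3*x - 4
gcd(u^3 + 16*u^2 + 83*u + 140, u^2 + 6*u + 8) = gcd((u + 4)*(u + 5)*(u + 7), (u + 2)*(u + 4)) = u + 4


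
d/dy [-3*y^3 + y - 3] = 1 - 9*y^2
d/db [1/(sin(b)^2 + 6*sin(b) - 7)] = -2*(sin(b) + 3)*cos(b)/(sin(b)^2 + 6*sin(b) - 7)^2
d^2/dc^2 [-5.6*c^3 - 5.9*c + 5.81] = -33.6*c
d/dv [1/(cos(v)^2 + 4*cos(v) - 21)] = 2*(cos(v) + 2)*sin(v)/(cos(v)^2 + 4*cos(v) - 21)^2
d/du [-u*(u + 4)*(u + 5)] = -3*u^2 - 18*u - 20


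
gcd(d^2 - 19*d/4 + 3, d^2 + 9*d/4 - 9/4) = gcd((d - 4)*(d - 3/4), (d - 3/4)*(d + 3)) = d - 3/4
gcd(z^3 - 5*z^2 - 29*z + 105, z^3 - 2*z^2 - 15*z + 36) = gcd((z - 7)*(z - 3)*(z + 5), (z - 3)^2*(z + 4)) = z - 3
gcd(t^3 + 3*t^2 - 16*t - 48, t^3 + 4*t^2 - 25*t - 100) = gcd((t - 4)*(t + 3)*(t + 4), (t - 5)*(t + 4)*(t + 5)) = t + 4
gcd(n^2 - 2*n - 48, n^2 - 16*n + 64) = n - 8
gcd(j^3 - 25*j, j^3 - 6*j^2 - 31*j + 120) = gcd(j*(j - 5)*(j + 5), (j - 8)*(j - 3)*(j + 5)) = j + 5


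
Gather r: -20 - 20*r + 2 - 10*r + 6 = -30*r - 12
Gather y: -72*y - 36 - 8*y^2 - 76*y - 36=-8*y^2 - 148*y - 72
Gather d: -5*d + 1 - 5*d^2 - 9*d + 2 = -5*d^2 - 14*d + 3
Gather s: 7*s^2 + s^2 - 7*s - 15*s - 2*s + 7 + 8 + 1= 8*s^2 - 24*s + 16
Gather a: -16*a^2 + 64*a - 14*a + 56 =-16*a^2 + 50*a + 56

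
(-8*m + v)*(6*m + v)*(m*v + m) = -48*m^3*v - 48*m^3 - 2*m^2*v^2 - 2*m^2*v + m*v^3 + m*v^2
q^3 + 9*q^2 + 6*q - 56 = (q - 2)*(q + 4)*(q + 7)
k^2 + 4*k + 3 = (k + 1)*(k + 3)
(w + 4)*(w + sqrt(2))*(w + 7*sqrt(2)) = w^3 + 4*w^2 + 8*sqrt(2)*w^2 + 14*w + 32*sqrt(2)*w + 56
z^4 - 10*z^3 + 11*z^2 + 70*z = z*(z - 7)*(z - 5)*(z + 2)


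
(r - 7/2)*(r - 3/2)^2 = r^3 - 13*r^2/2 + 51*r/4 - 63/8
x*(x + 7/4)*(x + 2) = x^3 + 15*x^2/4 + 7*x/2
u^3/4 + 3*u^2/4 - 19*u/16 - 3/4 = (u/4 + 1)*(u - 3/2)*(u + 1/2)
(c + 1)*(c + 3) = c^2 + 4*c + 3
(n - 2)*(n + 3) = n^2 + n - 6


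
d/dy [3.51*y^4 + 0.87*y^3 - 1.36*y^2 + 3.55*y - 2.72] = 14.04*y^3 + 2.61*y^2 - 2.72*y + 3.55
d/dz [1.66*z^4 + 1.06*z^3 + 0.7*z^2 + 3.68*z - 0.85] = 6.64*z^3 + 3.18*z^2 + 1.4*z + 3.68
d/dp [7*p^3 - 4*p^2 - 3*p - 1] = 21*p^2 - 8*p - 3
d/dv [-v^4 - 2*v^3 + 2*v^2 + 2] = 2*v*(-2*v^2 - 3*v + 2)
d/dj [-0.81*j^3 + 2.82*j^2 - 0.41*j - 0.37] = -2.43*j^2 + 5.64*j - 0.41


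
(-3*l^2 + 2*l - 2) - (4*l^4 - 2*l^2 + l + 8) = -4*l^4 - l^2 + l - 10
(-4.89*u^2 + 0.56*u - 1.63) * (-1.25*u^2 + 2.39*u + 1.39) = 6.1125*u^4 - 12.3871*u^3 - 3.4212*u^2 - 3.1173*u - 2.2657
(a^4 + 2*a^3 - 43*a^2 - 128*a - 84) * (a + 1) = a^5 + 3*a^4 - 41*a^3 - 171*a^2 - 212*a - 84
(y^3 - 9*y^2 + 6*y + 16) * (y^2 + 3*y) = y^5 - 6*y^4 - 21*y^3 + 34*y^2 + 48*y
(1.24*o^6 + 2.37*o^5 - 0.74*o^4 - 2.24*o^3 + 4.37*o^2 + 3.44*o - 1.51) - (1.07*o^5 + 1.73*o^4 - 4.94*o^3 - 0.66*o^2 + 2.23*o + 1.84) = 1.24*o^6 + 1.3*o^5 - 2.47*o^4 + 2.7*o^3 + 5.03*o^2 + 1.21*o - 3.35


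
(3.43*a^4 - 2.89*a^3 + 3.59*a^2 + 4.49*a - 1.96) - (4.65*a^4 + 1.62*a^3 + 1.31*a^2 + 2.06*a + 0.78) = -1.22*a^4 - 4.51*a^3 + 2.28*a^2 + 2.43*a - 2.74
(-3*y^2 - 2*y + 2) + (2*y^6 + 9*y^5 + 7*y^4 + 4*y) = 2*y^6 + 9*y^5 + 7*y^4 - 3*y^2 + 2*y + 2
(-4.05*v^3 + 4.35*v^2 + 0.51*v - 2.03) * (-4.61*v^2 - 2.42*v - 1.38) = 18.6705*v^5 - 10.2525*v^4 - 7.2891*v^3 + 2.1211*v^2 + 4.2088*v + 2.8014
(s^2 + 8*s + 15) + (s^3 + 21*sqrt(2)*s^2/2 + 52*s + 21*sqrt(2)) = s^3 + s^2 + 21*sqrt(2)*s^2/2 + 60*s + 15 + 21*sqrt(2)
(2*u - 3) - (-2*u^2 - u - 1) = 2*u^2 + 3*u - 2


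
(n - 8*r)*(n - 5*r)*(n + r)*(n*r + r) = n^4*r - 12*n^3*r^2 + n^3*r + 27*n^2*r^3 - 12*n^2*r^2 + 40*n*r^4 + 27*n*r^3 + 40*r^4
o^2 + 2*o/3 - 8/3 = (o - 4/3)*(o + 2)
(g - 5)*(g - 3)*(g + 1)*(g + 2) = g^4 - 5*g^3 - 7*g^2 + 29*g + 30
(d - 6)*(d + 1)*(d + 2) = d^3 - 3*d^2 - 16*d - 12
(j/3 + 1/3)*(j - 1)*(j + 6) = j^3/3 + 2*j^2 - j/3 - 2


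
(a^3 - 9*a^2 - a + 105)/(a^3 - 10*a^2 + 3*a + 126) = (a - 5)/(a - 6)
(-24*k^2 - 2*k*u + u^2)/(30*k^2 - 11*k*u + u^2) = (4*k + u)/(-5*k + u)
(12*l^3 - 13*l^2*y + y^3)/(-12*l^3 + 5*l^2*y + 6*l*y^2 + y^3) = (-3*l + y)/(3*l + y)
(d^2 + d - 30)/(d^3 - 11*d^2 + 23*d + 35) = (d + 6)/(d^2 - 6*d - 7)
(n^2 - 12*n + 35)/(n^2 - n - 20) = (n - 7)/(n + 4)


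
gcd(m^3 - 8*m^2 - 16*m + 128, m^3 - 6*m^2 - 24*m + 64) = m^2 - 4*m - 32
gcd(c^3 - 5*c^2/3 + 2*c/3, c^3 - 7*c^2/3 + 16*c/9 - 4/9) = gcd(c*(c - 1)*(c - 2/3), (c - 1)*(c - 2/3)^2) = c^2 - 5*c/3 + 2/3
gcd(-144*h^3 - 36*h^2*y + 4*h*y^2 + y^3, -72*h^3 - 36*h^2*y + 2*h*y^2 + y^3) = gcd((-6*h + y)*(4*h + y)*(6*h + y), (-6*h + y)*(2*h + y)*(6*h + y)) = -36*h^2 + y^2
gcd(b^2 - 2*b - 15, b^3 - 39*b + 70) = b - 5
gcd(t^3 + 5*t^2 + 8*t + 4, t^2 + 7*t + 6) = t + 1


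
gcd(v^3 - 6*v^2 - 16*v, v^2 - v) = v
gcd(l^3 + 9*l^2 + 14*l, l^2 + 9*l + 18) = 1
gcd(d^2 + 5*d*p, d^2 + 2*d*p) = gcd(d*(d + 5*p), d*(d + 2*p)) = d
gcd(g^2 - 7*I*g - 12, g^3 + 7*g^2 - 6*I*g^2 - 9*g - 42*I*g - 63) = g - 3*I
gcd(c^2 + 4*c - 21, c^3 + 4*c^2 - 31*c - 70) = c + 7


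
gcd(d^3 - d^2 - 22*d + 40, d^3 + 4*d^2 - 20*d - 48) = d - 4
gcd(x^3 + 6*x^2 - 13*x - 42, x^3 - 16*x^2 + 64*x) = 1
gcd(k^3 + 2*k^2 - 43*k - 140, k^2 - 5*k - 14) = k - 7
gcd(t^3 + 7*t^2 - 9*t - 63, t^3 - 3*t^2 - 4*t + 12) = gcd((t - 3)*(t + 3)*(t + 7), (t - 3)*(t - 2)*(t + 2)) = t - 3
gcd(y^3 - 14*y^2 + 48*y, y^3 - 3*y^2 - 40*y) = y^2 - 8*y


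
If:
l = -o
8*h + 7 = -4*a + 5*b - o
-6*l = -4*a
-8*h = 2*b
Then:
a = -3*o/2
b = 1 - 5*o/7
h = 5*o/28 - 1/4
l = -o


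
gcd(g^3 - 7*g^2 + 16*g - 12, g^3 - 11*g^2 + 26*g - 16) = g - 2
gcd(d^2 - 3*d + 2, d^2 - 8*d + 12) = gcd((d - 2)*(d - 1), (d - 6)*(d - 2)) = d - 2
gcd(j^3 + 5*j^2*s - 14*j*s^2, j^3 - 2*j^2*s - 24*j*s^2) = j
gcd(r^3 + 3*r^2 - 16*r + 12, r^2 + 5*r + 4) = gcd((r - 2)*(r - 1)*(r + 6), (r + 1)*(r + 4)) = 1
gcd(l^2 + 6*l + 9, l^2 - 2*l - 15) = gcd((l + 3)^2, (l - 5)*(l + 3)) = l + 3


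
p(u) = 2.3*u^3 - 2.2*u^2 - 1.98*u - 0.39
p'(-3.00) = 73.32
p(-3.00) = -76.35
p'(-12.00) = 1044.42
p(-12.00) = -4267.83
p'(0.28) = -2.67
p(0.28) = -1.07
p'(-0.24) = -0.53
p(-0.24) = -0.07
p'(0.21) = -2.60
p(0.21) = -0.88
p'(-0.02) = -1.89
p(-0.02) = -0.35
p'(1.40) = 5.38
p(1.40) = -1.16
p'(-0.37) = 0.59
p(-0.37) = -0.08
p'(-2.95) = 71.05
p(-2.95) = -72.74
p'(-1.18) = 12.82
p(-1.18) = -4.90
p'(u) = 6.9*u^2 - 4.4*u - 1.98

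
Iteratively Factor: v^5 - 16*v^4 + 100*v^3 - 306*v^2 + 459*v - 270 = (v - 3)*(v^4 - 13*v^3 + 61*v^2 - 123*v + 90) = (v - 3)*(v - 2)*(v^3 - 11*v^2 + 39*v - 45) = (v - 3)^2*(v - 2)*(v^2 - 8*v + 15) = (v - 5)*(v - 3)^2*(v - 2)*(v - 3)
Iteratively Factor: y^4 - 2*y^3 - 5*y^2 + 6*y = (y + 2)*(y^3 - 4*y^2 + 3*y) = (y - 3)*(y + 2)*(y^2 - y) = y*(y - 3)*(y + 2)*(y - 1)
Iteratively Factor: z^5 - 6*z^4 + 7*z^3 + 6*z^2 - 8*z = (z - 4)*(z^4 - 2*z^3 - z^2 + 2*z) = (z - 4)*(z - 2)*(z^3 - z) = z*(z - 4)*(z - 2)*(z^2 - 1) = z*(z - 4)*(z - 2)*(z - 1)*(z + 1)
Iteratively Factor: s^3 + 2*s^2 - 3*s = (s)*(s^2 + 2*s - 3) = s*(s - 1)*(s + 3)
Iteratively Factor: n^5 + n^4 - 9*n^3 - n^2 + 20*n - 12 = (n - 1)*(n^4 + 2*n^3 - 7*n^2 - 8*n + 12) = (n - 1)*(n + 3)*(n^3 - n^2 - 4*n + 4) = (n - 2)*(n - 1)*(n + 3)*(n^2 + n - 2) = (n - 2)*(n - 1)^2*(n + 3)*(n + 2)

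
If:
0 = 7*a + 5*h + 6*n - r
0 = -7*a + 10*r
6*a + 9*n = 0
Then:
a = 10*r/7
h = -23*r/35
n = -20*r/21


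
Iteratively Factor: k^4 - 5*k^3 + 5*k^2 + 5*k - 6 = (k - 3)*(k^3 - 2*k^2 - k + 2) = (k - 3)*(k - 2)*(k^2 - 1) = (k - 3)*(k - 2)*(k + 1)*(k - 1)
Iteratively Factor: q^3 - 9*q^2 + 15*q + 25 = (q + 1)*(q^2 - 10*q + 25) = (q - 5)*(q + 1)*(q - 5)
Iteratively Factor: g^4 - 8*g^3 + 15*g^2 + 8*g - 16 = (g - 4)*(g^3 - 4*g^2 - g + 4) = (g - 4)*(g - 1)*(g^2 - 3*g - 4) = (g - 4)*(g - 1)*(g + 1)*(g - 4)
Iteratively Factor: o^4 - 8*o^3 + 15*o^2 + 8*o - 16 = (o - 4)*(o^3 - 4*o^2 - o + 4) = (o - 4)^2*(o^2 - 1) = (o - 4)^2*(o - 1)*(o + 1)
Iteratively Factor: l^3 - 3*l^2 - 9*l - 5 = (l - 5)*(l^2 + 2*l + 1) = (l - 5)*(l + 1)*(l + 1)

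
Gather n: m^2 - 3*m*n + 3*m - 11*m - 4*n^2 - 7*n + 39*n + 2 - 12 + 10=m^2 - 8*m - 4*n^2 + n*(32 - 3*m)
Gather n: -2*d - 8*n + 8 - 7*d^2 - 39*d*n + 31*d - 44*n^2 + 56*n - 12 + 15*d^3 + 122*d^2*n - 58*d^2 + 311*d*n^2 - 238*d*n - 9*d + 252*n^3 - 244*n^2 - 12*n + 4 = 15*d^3 - 65*d^2 + 20*d + 252*n^3 + n^2*(311*d - 288) + n*(122*d^2 - 277*d + 36)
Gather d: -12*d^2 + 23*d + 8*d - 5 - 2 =-12*d^2 + 31*d - 7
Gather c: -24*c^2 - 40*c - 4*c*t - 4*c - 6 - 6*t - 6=-24*c^2 + c*(-4*t - 44) - 6*t - 12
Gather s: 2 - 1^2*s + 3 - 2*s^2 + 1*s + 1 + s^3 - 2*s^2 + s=s^3 - 4*s^2 + s + 6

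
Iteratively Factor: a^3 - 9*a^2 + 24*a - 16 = (a - 4)*(a^2 - 5*a + 4) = (a - 4)*(a - 1)*(a - 4)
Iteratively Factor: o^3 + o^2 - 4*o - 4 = (o - 2)*(o^2 + 3*o + 2) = (o - 2)*(o + 1)*(o + 2)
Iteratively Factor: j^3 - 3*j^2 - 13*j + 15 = (j - 5)*(j^2 + 2*j - 3) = (j - 5)*(j + 3)*(j - 1)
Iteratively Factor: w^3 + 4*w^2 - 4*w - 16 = (w + 4)*(w^2 - 4) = (w + 2)*(w + 4)*(w - 2)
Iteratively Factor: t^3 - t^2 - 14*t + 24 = (t + 4)*(t^2 - 5*t + 6) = (t - 2)*(t + 4)*(t - 3)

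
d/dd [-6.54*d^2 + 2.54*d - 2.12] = 2.54 - 13.08*d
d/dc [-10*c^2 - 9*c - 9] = -20*c - 9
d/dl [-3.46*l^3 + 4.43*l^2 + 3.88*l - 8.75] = -10.38*l^2 + 8.86*l + 3.88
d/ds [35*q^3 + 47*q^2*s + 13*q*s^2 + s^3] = 47*q^2 + 26*q*s + 3*s^2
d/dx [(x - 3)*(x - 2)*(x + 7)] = 3*x^2 + 4*x - 29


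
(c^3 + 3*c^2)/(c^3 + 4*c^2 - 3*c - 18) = c^2/(c^2 + c - 6)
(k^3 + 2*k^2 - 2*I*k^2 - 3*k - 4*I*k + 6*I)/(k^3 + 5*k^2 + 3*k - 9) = (k - 2*I)/(k + 3)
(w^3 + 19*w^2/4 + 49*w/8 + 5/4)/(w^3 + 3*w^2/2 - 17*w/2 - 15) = (w + 1/4)/(w - 3)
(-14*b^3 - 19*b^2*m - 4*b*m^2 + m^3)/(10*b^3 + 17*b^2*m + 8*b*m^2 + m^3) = (-7*b + m)/(5*b + m)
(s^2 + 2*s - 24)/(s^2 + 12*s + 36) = (s - 4)/(s + 6)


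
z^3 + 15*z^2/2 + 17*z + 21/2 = (z + 1)*(z + 3)*(z + 7/2)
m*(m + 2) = m^2 + 2*m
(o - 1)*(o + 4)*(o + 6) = o^3 + 9*o^2 + 14*o - 24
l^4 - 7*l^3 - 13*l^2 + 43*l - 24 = (l - 8)*(l - 1)^2*(l + 3)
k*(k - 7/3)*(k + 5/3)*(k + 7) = k^4 + 19*k^3/3 - 77*k^2/9 - 245*k/9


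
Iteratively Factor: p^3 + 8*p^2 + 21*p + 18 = (p + 2)*(p^2 + 6*p + 9) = (p + 2)*(p + 3)*(p + 3)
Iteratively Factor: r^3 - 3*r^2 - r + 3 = (r - 3)*(r^2 - 1) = (r - 3)*(r + 1)*(r - 1)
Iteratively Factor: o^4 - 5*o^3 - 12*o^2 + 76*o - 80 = (o - 5)*(o^3 - 12*o + 16) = (o - 5)*(o - 2)*(o^2 + 2*o - 8) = (o - 5)*(o - 2)*(o + 4)*(o - 2)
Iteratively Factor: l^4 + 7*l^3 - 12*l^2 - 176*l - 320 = (l - 5)*(l^3 + 12*l^2 + 48*l + 64) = (l - 5)*(l + 4)*(l^2 + 8*l + 16) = (l - 5)*(l + 4)^2*(l + 4)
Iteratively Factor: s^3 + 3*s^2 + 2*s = (s)*(s^2 + 3*s + 2) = s*(s + 1)*(s + 2)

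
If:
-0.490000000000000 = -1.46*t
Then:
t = 0.34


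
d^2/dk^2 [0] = 0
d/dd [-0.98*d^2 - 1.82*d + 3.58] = -1.96*d - 1.82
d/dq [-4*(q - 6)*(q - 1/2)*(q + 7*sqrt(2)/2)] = -12*q^2 - 28*sqrt(2)*q + 52*q - 12 + 91*sqrt(2)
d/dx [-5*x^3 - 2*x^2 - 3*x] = -15*x^2 - 4*x - 3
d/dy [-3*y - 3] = -3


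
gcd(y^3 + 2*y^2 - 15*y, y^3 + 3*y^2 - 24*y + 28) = 1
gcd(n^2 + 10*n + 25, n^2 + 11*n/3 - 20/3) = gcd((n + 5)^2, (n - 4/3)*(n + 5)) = n + 5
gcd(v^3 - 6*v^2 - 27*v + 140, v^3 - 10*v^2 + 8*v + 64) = v - 4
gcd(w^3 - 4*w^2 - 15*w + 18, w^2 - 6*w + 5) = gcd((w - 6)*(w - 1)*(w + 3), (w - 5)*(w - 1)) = w - 1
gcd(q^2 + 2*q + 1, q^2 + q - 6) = 1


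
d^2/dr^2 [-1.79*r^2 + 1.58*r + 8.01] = -3.58000000000000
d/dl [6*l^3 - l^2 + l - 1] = 18*l^2 - 2*l + 1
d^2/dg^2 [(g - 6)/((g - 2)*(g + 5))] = 2*(g^3 - 18*g^2 - 24*g - 84)/(g^6 + 9*g^5 - 3*g^4 - 153*g^3 + 30*g^2 + 900*g - 1000)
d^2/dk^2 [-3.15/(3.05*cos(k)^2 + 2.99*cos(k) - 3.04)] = (117.2115*(1 - cos(k)^2)^2 + 86.1792749999999*cos(k)^3 + 203.594265*cos(k)^2 - 143.72631*cos(k) - 231.94773)/(3.05*cos(k)^2 + 2.99*cos(k) - 3.04)^3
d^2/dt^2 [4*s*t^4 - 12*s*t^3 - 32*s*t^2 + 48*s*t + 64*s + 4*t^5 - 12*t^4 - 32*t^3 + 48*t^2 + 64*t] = 48*s*t^2 - 72*s*t - 64*s + 80*t^3 - 144*t^2 - 192*t + 96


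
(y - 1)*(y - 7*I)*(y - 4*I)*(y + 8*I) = y^4 - y^3 - 3*I*y^3 + 60*y^2 + 3*I*y^2 - 60*y - 224*I*y + 224*I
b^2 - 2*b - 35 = (b - 7)*(b + 5)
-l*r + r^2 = r*(-l + r)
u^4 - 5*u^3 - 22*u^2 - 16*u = u*(u - 8)*(u + 1)*(u + 2)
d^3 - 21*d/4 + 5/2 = (d - 2)*(d - 1/2)*(d + 5/2)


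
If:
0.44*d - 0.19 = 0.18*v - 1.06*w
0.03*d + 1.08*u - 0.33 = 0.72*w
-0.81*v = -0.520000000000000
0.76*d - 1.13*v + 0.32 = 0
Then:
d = 0.53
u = 0.34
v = 0.64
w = 0.07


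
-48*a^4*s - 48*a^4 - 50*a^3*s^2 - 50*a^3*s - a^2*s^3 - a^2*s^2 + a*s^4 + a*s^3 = (-8*a + s)*(a + s)*(6*a + s)*(a*s + a)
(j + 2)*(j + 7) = j^2 + 9*j + 14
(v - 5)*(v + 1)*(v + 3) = v^3 - v^2 - 17*v - 15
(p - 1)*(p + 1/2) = p^2 - p/2 - 1/2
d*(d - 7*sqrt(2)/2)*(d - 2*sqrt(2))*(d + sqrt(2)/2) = d^4 - 5*sqrt(2)*d^3 + 17*d^2/2 + 7*sqrt(2)*d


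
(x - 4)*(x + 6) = x^2 + 2*x - 24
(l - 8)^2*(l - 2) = l^3 - 18*l^2 + 96*l - 128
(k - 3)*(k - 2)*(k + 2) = k^3 - 3*k^2 - 4*k + 12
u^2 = u^2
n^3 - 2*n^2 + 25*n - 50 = (n - 2)*(n - 5*I)*(n + 5*I)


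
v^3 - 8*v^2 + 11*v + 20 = (v - 5)*(v - 4)*(v + 1)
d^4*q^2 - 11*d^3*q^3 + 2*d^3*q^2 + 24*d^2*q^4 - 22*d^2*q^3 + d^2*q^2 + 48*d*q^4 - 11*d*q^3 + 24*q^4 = (d - 8*q)*(d - 3*q)*(d*q + q)^2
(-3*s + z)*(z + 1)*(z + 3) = -3*s*z^2 - 12*s*z - 9*s + z^3 + 4*z^2 + 3*z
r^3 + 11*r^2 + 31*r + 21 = (r + 1)*(r + 3)*(r + 7)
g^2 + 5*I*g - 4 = (g + I)*(g + 4*I)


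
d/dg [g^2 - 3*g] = 2*g - 3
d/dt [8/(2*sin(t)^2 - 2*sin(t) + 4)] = 4*(1 - 2*sin(t))*cos(t)/(sin(t)^2 - sin(t) + 2)^2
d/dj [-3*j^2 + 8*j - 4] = 8 - 6*j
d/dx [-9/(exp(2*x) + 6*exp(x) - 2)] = 18*(exp(x) + 3)*exp(x)/(exp(2*x) + 6*exp(x) - 2)^2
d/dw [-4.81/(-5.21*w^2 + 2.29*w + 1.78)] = (11.0149 - 50.1202*w)/(-5.21*w^2 + 2.29*w + 1.78)^2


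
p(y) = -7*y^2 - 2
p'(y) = -14*y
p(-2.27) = -38.07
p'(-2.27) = 31.78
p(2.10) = -32.87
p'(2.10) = -29.40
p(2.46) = -44.36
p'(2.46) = -34.44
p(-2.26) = -37.75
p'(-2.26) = 31.64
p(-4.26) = -129.03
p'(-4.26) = 59.64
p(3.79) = -102.55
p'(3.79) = -53.06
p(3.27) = -76.85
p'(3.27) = -45.78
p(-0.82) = -6.71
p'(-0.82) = 11.48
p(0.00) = -2.00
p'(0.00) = 0.00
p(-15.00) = -1577.00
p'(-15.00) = 210.00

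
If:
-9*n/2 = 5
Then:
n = -10/9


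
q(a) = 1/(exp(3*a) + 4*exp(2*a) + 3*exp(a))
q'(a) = (-3*exp(3*a) - 8*exp(2*a) - 3*exp(a))/(exp(3*a) + 4*exp(2*a) + 3*exp(a))^2 = (-3*exp(2*a) - 8*exp(a) - 3)*exp(-a)/(exp(2*a) + 4*exp(a) + 3)^2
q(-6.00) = 134.03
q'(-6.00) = -134.48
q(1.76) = 0.00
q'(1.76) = -0.01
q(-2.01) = 2.10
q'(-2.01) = -2.44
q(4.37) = 0.00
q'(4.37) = -0.00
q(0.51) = 0.05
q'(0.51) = -0.10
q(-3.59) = 11.65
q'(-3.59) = -12.07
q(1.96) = 0.00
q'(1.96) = -0.00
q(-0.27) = 0.20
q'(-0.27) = -0.32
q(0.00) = 0.12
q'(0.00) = -0.22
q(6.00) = 0.00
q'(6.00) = 0.00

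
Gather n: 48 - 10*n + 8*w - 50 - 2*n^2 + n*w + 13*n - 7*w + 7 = -2*n^2 + n*(w + 3) + w + 5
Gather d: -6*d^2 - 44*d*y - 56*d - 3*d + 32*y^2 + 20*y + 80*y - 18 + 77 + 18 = -6*d^2 + d*(-44*y - 59) + 32*y^2 + 100*y + 77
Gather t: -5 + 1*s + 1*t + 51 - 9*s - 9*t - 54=-8*s - 8*t - 8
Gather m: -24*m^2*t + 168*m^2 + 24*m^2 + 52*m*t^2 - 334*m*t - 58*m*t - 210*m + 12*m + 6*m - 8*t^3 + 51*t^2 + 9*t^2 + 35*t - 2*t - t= m^2*(192 - 24*t) + m*(52*t^2 - 392*t - 192) - 8*t^3 + 60*t^2 + 32*t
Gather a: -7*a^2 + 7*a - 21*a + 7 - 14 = -7*a^2 - 14*a - 7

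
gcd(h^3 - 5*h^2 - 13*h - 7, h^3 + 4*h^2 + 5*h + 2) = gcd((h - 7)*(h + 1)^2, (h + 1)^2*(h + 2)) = h^2 + 2*h + 1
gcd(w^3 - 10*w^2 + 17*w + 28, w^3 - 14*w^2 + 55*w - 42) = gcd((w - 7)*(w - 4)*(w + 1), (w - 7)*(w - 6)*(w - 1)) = w - 7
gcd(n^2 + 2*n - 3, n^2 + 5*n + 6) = n + 3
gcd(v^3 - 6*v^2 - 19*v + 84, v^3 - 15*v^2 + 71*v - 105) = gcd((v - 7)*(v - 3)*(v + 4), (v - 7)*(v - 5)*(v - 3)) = v^2 - 10*v + 21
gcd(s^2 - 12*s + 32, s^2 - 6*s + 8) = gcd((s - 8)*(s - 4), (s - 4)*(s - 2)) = s - 4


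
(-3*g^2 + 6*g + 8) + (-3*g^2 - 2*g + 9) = -6*g^2 + 4*g + 17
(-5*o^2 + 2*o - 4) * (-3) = 15*o^2 - 6*o + 12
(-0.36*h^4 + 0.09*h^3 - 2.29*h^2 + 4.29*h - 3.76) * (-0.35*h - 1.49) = 0.126*h^5 + 0.5049*h^4 + 0.6674*h^3 + 1.9106*h^2 - 5.0761*h + 5.6024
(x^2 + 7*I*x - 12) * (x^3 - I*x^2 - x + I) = x^5 + 6*I*x^4 - 6*x^3 + 6*I*x^2 + 5*x - 12*I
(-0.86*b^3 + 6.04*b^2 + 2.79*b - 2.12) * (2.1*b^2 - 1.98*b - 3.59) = -1.806*b^5 + 14.3868*b^4 - 3.0128*b^3 - 31.6598*b^2 - 5.8185*b + 7.6108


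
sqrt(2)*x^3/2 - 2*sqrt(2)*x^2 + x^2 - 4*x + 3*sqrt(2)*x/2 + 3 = (x - 3)*(x - 1)*(sqrt(2)*x/2 + 1)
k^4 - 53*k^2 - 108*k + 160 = (k - 8)*(k - 1)*(k + 4)*(k + 5)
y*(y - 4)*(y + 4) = y^3 - 16*y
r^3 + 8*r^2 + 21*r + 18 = (r + 2)*(r + 3)^2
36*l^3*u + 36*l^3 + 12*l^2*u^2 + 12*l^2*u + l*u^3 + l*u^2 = (6*l + u)^2*(l*u + l)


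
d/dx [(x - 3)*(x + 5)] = 2*x + 2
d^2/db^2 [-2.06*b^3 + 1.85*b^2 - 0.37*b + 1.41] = 3.7 - 12.36*b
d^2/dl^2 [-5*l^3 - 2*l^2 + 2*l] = -30*l - 4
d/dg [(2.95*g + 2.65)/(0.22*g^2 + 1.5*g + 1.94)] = (-0.649*g^2 - 1.166*g + 1.748)/(0.0484*g^4 + 0.66*g^3 + 3.1036*g^2 + 5.82*g + 3.7636)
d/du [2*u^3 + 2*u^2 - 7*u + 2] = 6*u^2 + 4*u - 7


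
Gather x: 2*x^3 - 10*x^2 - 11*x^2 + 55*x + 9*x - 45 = 2*x^3 - 21*x^2 + 64*x - 45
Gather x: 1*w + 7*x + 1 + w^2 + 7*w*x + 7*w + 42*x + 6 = w^2 + 8*w + x*(7*w + 49) + 7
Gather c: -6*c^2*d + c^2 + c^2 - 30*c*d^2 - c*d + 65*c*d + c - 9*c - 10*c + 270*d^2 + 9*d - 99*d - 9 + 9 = c^2*(2 - 6*d) + c*(-30*d^2 + 64*d - 18) + 270*d^2 - 90*d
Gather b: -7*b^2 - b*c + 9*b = -7*b^2 + b*(9 - c)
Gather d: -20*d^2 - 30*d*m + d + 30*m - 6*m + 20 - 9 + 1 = -20*d^2 + d*(1 - 30*m) + 24*m + 12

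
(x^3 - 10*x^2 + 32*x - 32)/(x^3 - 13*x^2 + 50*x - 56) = (x - 4)/(x - 7)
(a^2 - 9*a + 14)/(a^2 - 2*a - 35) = (a - 2)/(a + 5)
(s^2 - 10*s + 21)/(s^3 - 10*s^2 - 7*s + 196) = (s - 3)/(s^2 - 3*s - 28)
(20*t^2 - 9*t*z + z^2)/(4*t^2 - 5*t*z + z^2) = (-5*t + z)/(-t + z)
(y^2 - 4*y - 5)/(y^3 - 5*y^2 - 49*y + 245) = (y + 1)/(y^2 - 49)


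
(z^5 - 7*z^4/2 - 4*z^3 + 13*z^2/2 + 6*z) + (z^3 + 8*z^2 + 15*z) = z^5 - 7*z^4/2 - 3*z^3 + 29*z^2/2 + 21*z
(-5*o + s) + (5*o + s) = 2*s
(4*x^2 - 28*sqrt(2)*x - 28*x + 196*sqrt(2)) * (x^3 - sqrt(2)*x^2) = 4*x^5 - 32*sqrt(2)*x^4 - 28*x^4 + 56*x^3 + 224*sqrt(2)*x^3 - 392*x^2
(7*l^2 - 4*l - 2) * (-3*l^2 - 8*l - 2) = -21*l^4 - 44*l^3 + 24*l^2 + 24*l + 4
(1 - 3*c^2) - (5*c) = -3*c^2 - 5*c + 1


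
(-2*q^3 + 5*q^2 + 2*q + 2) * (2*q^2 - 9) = -4*q^5 + 10*q^4 + 22*q^3 - 41*q^2 - 18*q - 18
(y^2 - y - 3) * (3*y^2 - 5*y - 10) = 3*y^4 - 8*y^3 - 14*y^2 + 25*y + 30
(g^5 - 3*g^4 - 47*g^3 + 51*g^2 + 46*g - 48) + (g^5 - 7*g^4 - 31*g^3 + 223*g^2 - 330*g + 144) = 2*g^5 - 10*g^4 - 78*g^3 + 274*g^2 - 284*g + 96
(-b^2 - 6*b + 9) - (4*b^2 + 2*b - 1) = -5*b^2 - 8*b + 10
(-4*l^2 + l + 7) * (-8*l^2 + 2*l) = 32*l^4 - 16*l^3 - 54*l^2 + 14*l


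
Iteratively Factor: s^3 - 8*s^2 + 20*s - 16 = (s - 2)*(s^2 - 6*s + 8) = (s - 2)^2*(s - 4)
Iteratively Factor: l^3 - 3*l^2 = (l)*(l^2 - 3*l) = l*(l - 3)*(l)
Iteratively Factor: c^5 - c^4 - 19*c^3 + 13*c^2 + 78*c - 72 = (c - 4)*(c^4 + 3*c^3 - 7*c^2 - 15*c + 18) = (c - 4)*(c - 1)*(c^3 + 4*c^2 - 3*c - 18) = (c - 4)*(c - 2)*(c - 1)*(c^2 + 6*c + 9) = (c - 4)*(c - 2)*(c - 1)*(c + 3)*(c + 3)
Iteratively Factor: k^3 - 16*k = (k)*(k^2 - 16) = k*(k - 4)*(k + 4)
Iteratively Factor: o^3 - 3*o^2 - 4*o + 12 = (o + 2)*(o^2 - 5*o + 6) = (o - 3)*(o + 2)*(o - 2)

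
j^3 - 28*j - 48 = (j - 6)*(j + 2)*(j + 4)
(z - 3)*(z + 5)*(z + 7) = z^3 + 9*z^2 - z - 105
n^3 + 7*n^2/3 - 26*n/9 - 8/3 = (n - 4/3)*(n + 2/3)*(n + 3)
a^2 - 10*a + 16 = (a - 8)*(a - 2)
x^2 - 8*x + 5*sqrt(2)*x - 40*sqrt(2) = (x - 8)*(x + 5*sqrt(2))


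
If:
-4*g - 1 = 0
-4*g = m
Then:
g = -1/4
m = 1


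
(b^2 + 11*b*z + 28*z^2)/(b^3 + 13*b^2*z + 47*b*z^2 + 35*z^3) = (b + 4*z)/(b^2 + 6*b*z + 5*z^2)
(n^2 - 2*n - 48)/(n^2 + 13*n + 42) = (n - 8)/(n + 7)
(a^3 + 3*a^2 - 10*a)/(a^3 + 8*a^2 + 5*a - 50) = a/(a + 5)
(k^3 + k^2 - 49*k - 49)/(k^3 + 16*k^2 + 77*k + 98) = (k^2 - 6*k - 7)/(k^2 + 9*k + 14)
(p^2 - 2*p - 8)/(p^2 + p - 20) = (p + 2)/(p + 5)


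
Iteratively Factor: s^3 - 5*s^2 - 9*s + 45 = (s + 3)*(s^2 - 8*s + 15) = (s - 3)*(s + 3)*(s - 5)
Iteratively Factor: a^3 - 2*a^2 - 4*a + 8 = (a - 2)*(a^2 - 4) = (a - 2)*(a + 2)*(a - 2)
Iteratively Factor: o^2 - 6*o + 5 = (o - 5)*(o - 1)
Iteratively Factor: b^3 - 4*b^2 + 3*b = (b - 1)*(b^2 - 3*b) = (b - 3)*(b - 1)*(b)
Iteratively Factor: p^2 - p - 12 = (p - 4)*(p + 3)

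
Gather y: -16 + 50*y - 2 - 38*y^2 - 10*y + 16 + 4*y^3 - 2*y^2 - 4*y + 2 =4*y^3 - 40*y^2 + 36*y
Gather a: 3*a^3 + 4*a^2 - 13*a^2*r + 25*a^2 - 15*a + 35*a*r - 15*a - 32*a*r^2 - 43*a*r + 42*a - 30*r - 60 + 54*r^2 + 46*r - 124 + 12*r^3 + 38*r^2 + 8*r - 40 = 3*a^3 + a^2*(29 - 13*r) + a*(-32*r^2 - 8*r + 12) + 12*r^3 + 92*r^2 + 24*r - 224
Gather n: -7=-7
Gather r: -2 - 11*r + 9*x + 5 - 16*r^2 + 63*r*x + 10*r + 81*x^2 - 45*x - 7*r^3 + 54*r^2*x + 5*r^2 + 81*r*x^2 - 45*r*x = -7*r^3 + r^2*(54*x - 11) + r*(81*x^2 + 18*x - 1) + 81*x^2 - 36*x + 3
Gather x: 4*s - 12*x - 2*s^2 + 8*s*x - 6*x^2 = -2*s^2 + 4*s - 6*x^2 + x*(8*s - 12)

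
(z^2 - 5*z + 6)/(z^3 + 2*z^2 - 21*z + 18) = (z - 2)/(z^2 + 5*z - 6)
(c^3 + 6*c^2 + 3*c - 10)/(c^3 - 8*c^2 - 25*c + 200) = (c^2 + c - 2)/(c^2 - 13*c + 40)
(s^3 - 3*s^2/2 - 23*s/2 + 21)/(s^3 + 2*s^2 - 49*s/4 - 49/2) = 2*(s^2 - 5*s + 6)/(2*s^2 - 3*s - 14)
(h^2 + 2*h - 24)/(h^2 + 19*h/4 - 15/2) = 4*(h - 4)/(4*h - 5)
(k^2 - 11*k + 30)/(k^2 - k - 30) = (k - 5)/(k + 5)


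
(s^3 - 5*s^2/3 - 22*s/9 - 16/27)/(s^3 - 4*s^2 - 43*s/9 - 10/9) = (s - 8/3)/(s - 5)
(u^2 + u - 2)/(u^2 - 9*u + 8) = (u + 2)/(u - 8)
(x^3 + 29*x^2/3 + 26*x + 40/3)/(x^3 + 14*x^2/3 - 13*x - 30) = (3*x^3 + 29*x^2 + 78*x + 40)/(3*x^3 + 14*x^2 - 39*x - 90)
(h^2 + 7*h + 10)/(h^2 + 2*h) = (h + 5)/h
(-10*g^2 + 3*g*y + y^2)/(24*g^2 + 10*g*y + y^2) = (-10*g^2 + 3*g*y + y^2)/(24*g^2 + 10*g*y + y^2)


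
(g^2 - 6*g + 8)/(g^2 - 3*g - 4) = (g - 2)/(g + 1)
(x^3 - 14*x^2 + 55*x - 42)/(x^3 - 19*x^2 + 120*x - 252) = (x - 1)/(x - 6)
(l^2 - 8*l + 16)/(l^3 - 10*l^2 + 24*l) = (l - 4)/(l*(l - 6))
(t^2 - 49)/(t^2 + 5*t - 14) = (t - 7)/(t - 2)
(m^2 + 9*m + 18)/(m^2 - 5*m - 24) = (m + 6)/(m - 8)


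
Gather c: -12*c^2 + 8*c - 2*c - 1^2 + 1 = -12*c^2 + 6*c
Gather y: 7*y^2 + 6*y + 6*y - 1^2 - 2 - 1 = 7*y^2 + 12*y - 4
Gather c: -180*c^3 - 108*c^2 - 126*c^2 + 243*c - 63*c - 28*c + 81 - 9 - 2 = -180*c^3 - 234*c^2 + 152*c + 70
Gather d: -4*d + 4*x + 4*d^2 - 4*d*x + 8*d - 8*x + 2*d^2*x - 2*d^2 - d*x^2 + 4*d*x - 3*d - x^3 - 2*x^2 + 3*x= d^2*(2*x + 2) + d*(1 - x^2) - x^3 - 2*x^2 - x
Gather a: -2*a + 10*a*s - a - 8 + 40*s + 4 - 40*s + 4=a*(10*s - 3)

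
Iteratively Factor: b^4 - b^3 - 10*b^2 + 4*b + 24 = (b - 2)*(b^3 + b^2 - 8*b - 12) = (b - 3)*(b - 2)*(b^2 + 4*b + 4) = (b - 3)*(b - 2)*(b + 2)*(b + 2)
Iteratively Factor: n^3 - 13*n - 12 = (n - 4)*(n^2 + 4*n + 3) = (n - 4)*(n + 3)*(n + 1)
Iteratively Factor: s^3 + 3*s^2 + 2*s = (s + 2)*(s^2 + s) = s*(s + 2)*(s + 1)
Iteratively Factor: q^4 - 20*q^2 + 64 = (q - 4)*(q^3 + 4*q^2 - 4*q - 16) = (q - 4)*(q + 2)*(q^2 + 2*q - 8) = (q - 4)*(q - 2)*(q + 2)*(q + 4)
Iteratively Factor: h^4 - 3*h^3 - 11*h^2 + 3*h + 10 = (h - 5)*(h^3 + 2*h^2 - h - 2) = (h - 5)*(h - 1)*(h^2 + 3*h + 2) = (h - 5)*(h - 1)*(h + 1)*(h + 2)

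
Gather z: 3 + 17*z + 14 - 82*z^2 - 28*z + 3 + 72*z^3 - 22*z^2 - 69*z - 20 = 72*z^3 - 104*z^2 - 80*z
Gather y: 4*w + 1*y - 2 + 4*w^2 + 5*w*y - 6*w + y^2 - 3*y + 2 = 4*w^2 - 2*w + y^2 + y*(5*w - 2)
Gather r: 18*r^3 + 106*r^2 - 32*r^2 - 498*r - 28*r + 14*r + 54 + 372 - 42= 18*r^3 + 74*r^2 - 512*r + 384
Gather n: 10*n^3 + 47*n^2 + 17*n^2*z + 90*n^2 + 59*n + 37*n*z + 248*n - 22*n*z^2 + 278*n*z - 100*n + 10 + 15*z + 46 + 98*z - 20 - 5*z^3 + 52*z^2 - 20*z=10*n^3 + n^2*(17*z + 137) + n*(-22*z^2 + 315*z + 207) - 5*z^3 + 52*z^2 + 93*z + 36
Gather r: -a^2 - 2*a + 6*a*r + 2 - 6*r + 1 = -a^2 - 2*a + r*(6*a - 6) + 3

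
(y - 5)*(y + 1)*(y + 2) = y^3 - 2*y^2 - 13*y - 10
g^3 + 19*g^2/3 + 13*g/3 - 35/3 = (g - 1)*(g + 7/3)*(g + 5)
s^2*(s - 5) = s^3 - 5*s^2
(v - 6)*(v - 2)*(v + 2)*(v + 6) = v^4 - 40*v^2 + 144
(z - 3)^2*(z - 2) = z^3 - 8*z^2 + 21*z - 18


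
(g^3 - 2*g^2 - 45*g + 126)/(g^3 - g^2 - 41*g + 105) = (g - 6)/(g - 5)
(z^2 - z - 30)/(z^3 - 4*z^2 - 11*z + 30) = (z^2 - z - 30)/(z^3 - 4*z^2 - 11*z + 30)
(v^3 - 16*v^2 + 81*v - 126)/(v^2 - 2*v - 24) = (v^2 - 10*v + 21)/(v + 4)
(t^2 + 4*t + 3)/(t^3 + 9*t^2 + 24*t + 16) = (t + 3)/(t^2 + 8*t + 16)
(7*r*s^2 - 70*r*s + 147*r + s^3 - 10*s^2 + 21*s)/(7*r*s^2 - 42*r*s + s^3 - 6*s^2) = (s^2 - 10*s + 21)/(s*(s - 6))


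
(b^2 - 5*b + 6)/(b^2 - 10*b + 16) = (b - 3)/(b - 8)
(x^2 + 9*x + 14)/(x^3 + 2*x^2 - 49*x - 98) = 1/(x - 7)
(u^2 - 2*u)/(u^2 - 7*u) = (u - 2)/(u - 7)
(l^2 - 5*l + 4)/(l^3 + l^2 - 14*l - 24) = (l - 1)/(l^2 + 5*l + 6)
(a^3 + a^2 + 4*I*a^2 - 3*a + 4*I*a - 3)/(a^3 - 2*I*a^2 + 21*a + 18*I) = (a + 1)/(a - 6*I)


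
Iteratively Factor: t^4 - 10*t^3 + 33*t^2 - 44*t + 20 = (t - 2)*(t^3 - 8*t^2 + 17*t - 10) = (t - 2)*(t - 1)*(t^2 - 7*t + 10) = (t - 2)^2*(t - 1)*(t - 5)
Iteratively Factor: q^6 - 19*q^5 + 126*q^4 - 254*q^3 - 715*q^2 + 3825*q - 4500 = (q - 5)*(q^5 - 14*q^4 + 56*q^3 + 26*q^2 - 585*q + 900) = (q - 5)^2*(q^4 - 9*q^3 + 11*q^2 + 81*q - 180) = (q - 5)^2*(q - 4)*(q^3 - 5*q^2 - 9*q + 45) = (q - 5)^2*(q - 4)*(q + 3)*(q^2 - 8*q + 15) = (q - 5)^3*(q - 4)*(q + 3)*(q - 3)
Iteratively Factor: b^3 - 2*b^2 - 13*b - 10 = (b + 2)*(b^2 - 4*b - 5) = (b - 5)*(b + 2)*(b + 1)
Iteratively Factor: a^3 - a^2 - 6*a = (a + 2)*(a^2 - 3*a) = (a - 3)*(a + 2)*(a)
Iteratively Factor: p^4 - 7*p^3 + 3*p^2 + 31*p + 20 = (p + 1)*(p^3 - 8*p^2 + 11*p + 20) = (p + 1)^2*(p^2 - 9*p + 20) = (p - 4)*(p + 1)^2*(p - 5)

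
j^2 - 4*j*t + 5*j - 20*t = (j + 5)*(j - 4*t)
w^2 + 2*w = w*(w + 2)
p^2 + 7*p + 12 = (p + 3)*(p + 4)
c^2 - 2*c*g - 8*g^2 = (c - 4*g)*(c + 2*g)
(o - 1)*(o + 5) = o^2 + 4*o - 5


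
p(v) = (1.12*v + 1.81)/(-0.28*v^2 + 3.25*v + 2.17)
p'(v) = (0.56*v - 3.25)*(1.12*v + 1.81)/(-0.28*v^2 + 3.25*v + 2.17)^2 + 1.12/(-0.28*v^2 + 3.25*v + 2.17) = (0.3136*v^2 + 1.0136*v - 3.4521)/(0.0784*v^4 - 1.82*v^3 + 9.3473*v^2 + 14.105*v + 4.7089)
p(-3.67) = 0.17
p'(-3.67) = -0.02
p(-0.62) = 23.55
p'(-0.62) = -1764.91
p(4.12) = 0.59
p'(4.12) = 0.05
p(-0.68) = -6.19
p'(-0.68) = -139.14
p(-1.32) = -0.13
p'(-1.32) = -0.62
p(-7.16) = 0.18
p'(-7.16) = 0.00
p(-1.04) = -0.43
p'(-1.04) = -1.82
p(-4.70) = 0.18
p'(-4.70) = -0.00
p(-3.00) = 0.15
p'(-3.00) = -0.04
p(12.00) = 17.94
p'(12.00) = 74.56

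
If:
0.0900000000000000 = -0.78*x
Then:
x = -0.12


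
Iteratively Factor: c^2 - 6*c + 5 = (c - 5)*(c - 1)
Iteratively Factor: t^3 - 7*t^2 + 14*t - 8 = (t - 4)*(t^2 - 3*t + 2) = (t - 4)*(t - 2)*(t - 1)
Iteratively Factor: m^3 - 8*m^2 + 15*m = (m - 5)*(m^2 - 3*m) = (m - 5)*(m - 3)*(m)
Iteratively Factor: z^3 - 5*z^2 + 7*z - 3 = (z - 3)*(z^2 - 2*z + 1) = (z - 3)*(z - 1)*(z - 1)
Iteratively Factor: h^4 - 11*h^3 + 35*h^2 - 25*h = (h - 5)*(h^3 - 6*h^2 + 5*h) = (h - 5)*(h - 1)*(h^2 - 5*h) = (h - 5)^2*(h - 1)*(h)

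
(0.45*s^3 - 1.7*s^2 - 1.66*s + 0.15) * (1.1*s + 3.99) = 0.495*s^4 - 0.0745*s^3 - 8.609*s^2 - 6.4584*s + 0.5985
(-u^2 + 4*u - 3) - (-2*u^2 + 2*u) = u^2 + 2*u - 3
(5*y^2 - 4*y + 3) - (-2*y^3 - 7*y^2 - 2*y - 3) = 2*y^3 + 12*y^2 - 2*y + 6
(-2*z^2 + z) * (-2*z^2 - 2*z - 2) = 4*z^4 + 2*z^3 + 2*z^2 - 2*z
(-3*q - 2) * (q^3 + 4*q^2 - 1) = -3*q^4 - 14*q^3 - 8*q^2 + 3*q + 2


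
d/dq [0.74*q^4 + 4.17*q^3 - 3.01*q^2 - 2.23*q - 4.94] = 2.96*q^3 + 12.51*q^2 - 6.02*q - 2.23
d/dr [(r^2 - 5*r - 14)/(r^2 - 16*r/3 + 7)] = 3*(-r^2 + 126*r - 329)/(9*r^4 - 96*r^3 + 382*r^2 - 672*r + 441)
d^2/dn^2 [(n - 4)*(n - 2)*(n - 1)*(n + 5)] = 12*n^2 - 12*n - 42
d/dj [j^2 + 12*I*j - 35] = 2*j + 12*I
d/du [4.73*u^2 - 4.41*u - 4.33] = 9.46*u - 4.41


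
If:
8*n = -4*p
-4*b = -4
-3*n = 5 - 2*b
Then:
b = 1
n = -1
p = 2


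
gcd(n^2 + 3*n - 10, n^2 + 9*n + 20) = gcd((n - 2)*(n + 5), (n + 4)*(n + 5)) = n + 5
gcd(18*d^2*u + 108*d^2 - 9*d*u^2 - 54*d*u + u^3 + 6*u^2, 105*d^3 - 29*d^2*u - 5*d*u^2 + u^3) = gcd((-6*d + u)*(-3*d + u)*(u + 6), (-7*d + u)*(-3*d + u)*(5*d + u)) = -3*d + u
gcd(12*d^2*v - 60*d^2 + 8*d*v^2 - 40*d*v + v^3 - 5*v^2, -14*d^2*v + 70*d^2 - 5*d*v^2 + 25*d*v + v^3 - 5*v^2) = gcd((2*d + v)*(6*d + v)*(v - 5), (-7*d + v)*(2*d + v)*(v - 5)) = 2*d*v - 10*d + v^2 - 5*v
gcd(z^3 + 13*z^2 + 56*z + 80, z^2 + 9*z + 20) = z^2 + 9*z + 20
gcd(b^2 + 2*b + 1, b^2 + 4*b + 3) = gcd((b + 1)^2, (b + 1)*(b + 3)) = b + 1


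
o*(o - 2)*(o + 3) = o^3 + o^2 - 6*o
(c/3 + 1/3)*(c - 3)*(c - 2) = c^3/3 - 4*c^2/3 + c/3 + 2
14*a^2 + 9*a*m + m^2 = (2*a + m)*(7*a + m)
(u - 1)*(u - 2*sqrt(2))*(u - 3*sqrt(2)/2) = u^3 - 7*sqrt(2)*u^2/2 - u^2 + 7*sqrt(2)*u/2 + 6*u - 6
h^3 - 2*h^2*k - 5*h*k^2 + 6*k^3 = (h - 3*k)*(h - k)*(h + 2*k)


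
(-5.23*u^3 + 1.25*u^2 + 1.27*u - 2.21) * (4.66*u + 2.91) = -24.3718*u^4 - 9.3943*u^3 + 9.5557*u^2 - 6.6029*u - 6.4311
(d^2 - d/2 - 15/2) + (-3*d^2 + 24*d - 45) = -2*d^2 + 47*d/2 - 105/2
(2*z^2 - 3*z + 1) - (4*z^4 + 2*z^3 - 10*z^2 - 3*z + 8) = -4*z^4 - 2*z^3 + 12*z^2 - 7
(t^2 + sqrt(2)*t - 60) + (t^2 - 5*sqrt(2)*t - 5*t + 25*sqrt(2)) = 2*t^2 - 4*sqrt(2)*t - 5*t - 60 + 25*sqrt(2)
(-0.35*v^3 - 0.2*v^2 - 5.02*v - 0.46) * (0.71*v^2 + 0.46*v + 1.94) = -0.2485*v^5 - 0.303*v^4 - 4.3352*v^3 - 3.0238*v^2 - 9.9504*v - 0.8924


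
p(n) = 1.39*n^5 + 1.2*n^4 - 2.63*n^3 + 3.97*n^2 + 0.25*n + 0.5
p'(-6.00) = 7638.97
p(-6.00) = -8543.44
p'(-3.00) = 338.77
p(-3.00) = -134.08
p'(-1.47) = -11.27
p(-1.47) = 13.13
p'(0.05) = 0.63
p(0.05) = 0.52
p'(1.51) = 46.91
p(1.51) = 18.03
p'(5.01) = 4824.20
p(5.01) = 4914.05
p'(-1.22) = -14.50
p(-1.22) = 9.78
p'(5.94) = 9427.31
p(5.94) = 11363.68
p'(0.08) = 0.84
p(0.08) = 0.54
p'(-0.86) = -11.67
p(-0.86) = 4.90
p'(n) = 6.95*n^4 + 4.8*n^3 - 7.89*n^2 + 7.94*n + 0.25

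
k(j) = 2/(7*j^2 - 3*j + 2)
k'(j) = 2*(3 - 14*j)/(7*j^2 - 3*j + 2)^2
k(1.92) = 0.09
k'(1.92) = -0.10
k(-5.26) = 0.01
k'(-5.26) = 0.00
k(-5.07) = 0.01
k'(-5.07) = 0.00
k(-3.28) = 0.02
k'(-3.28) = 0.01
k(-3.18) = 0.02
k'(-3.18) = 0.01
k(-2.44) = 0.04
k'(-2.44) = 0.03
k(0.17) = 1.18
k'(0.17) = 0.43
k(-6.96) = 0.01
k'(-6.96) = 0.00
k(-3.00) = 0.03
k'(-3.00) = 0.02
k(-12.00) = 0.00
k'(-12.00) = 0.00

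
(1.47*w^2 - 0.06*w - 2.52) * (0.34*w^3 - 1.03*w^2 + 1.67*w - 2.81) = 0.4998*w^5 - 1.5345*w^4 + 1.6599*w^3 - 1.6353*w^2 - 4.0398*w + 7.0812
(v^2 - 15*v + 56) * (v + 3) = v^3 - 12*v^2 + 11*v + 168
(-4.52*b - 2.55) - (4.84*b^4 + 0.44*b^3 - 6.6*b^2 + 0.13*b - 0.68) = -4.84*b^4 - 0.44*b^3 + 6.6*b^2 - 4.65*b - 1.87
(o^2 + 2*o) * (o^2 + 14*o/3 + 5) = o^4 + 20*o^3/3 + 43*o^2/3 + 10*o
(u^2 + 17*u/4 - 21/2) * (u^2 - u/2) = u^4 + 15*u^3/4 - 101*u^2/8 + 21*u/4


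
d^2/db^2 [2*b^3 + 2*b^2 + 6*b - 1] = 12*b + 4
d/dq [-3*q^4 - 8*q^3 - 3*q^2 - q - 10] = -12*q^3 - 24*q^2 - 6*q - 1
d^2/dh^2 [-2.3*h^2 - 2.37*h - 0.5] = -4.60000000000000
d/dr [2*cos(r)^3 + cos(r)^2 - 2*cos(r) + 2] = 2*(-3*cos(r)^2 - cos(r) + 1)*sin(r)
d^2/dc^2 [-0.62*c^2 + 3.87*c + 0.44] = -1.24000000000000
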